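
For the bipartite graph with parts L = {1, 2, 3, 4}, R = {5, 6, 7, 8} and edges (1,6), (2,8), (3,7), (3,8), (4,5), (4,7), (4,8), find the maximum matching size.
4 (matching: (1,6), (2,8), (3,7), (4,5); upper bound min(|L|,|R|) = min(4,4) = 4)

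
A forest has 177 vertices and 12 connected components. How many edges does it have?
165 (Each of the 12 component trees on V_i vertices has V_i - 1 edges; summing gives V - C = 177 - 12 = 165)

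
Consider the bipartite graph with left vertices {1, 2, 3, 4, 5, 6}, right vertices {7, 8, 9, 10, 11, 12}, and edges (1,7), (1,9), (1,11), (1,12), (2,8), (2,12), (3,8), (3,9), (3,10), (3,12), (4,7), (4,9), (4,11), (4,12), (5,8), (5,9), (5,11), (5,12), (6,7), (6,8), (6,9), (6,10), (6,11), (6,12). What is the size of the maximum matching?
6 (matching: (1,12), (2,8), (3,10), (4,11), (5,9), (6,7); upper bound min(|L|,|R|) = min(6,6) = 6)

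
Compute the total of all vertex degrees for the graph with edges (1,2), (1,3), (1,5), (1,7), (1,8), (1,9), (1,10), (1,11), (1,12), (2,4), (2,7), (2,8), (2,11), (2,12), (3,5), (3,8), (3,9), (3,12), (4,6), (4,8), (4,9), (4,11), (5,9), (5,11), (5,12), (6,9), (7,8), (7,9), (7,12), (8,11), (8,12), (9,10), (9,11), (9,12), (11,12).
70 (handshake: sum of degrees = 2|E| = 2 x 35 = 70)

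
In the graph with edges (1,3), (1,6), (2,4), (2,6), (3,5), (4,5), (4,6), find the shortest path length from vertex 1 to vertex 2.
2 (path: 1 -> 6 -> 2, 2 edges)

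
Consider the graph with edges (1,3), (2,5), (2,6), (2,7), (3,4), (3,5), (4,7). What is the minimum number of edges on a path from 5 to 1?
2 (path: 5 -> 3 -> 1, 2 edges)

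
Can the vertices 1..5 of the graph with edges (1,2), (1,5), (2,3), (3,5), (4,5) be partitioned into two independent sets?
Yes. Partition: {1, 3, 4}, {2, 5}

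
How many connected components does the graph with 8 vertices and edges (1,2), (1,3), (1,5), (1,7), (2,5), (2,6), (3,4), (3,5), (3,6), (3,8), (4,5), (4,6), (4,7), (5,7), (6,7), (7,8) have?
1 (components: {1, 2, 3, 4, 5, 6, 7, 8})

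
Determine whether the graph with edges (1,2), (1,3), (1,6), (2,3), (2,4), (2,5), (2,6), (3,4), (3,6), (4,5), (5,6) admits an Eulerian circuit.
No (4 vertices have odd degree: {1, 2, 4, 5}; Eulerian circuit requires 0)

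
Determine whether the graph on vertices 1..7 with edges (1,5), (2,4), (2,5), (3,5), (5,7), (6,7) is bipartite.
Yes. Partition: {1, 2, 3, 7}, {4, 5, 6}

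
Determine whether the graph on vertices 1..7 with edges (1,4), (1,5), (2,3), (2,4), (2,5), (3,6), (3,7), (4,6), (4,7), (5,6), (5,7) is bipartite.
Yes. Partition: {1, 2, 6, 7}, {3, 4, 5}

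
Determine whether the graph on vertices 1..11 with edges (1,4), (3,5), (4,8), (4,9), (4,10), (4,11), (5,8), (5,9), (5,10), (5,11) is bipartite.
Yes. Partition: {1, 2, 3, 6, 7, 8, 9, 10, 11}, {4, 5}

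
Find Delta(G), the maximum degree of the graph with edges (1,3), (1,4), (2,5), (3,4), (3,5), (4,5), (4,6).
4 (attained at vertex 4)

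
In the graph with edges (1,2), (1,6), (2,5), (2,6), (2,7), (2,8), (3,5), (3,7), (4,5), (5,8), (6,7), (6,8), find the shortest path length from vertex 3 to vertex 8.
2 (path: 3 -> 5 -> 8, 2 edges)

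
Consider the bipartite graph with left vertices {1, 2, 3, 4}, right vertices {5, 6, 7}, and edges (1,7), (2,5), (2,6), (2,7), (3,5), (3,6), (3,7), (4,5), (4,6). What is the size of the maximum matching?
3 (matching: (1,7), (2,6), (3,5); upper bound min(|L|,|R|) = min(4,3) = 3)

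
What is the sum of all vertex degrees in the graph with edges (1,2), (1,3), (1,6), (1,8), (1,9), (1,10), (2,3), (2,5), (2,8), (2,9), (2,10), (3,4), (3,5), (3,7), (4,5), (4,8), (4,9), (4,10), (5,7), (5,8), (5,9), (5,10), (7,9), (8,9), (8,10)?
50 (handshake: sum of degrees = 2|E| = 2 x 25 = 50)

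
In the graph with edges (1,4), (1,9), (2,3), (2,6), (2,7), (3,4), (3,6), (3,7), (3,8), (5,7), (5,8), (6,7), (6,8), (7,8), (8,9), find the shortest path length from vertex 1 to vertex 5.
3 (path: 1 -> 9 -> 8 -> 5, 3 edges)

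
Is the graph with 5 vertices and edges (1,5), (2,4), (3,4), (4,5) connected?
Yes (BFS from 1 visits [1, 5, 4, 2, 3] — all 5 vertices reached)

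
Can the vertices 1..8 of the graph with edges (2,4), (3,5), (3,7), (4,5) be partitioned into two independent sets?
Yes. Partition: {1, 2, 5, 6, 7, 8}, {3, 4}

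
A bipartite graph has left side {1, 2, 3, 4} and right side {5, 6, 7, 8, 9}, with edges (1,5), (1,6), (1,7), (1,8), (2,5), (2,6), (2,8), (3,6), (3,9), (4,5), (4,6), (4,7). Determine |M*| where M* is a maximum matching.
4 (matching: (1,8), (2,6), (3,9), (4,7); upper bound min(|L|,|R|) = min(4,5) = 4)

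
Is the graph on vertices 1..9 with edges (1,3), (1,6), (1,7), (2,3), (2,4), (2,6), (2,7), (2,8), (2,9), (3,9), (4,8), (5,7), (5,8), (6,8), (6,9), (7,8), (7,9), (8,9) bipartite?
No (odd cycle of length 3: 8 -> 6 -> 2 -> 8)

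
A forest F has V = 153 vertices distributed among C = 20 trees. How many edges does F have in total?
133 (Each of the 20 component trees on V_i vertices has V_i - 1 edges; summing gives V - C = 153 - 20 = 133)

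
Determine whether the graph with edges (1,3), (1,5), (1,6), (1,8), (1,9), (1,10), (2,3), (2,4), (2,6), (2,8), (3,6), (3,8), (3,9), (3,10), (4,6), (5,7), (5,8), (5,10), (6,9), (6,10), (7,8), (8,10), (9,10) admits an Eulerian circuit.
Yes (the graph is connected and all 10 vertices have even degree)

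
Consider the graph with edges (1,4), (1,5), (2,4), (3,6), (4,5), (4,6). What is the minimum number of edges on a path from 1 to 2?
2 (path: 1 -> 4 -> 2, 2 edges)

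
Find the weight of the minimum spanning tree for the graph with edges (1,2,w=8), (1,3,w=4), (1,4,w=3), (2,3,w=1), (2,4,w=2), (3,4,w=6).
6 (MST edges: (1,4,w=3), (2,3,w=1), (2,4,w=2); sum of weights 3 + 1 + 2 = 6)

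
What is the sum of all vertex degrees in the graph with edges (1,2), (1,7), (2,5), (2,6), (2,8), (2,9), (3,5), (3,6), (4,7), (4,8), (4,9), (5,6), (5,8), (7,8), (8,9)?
30 (handshake: sum of degrees = 2|E| = 2 x 15 = 30)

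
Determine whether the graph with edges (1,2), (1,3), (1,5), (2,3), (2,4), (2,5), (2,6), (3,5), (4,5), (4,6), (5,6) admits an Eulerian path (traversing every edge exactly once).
No (6 vertices have odd degree: {1, 2, 3, 4, 5, 6}; Eulerian path requires 0 or 2)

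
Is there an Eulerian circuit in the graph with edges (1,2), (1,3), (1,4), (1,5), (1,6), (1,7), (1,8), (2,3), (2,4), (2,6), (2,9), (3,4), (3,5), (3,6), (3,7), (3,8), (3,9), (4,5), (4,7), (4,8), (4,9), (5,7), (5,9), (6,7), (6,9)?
No (8 vertices have odd degree: {1, 2, 4, 5, 6, 7, 8, 9}; Eulerian circuit requires 0)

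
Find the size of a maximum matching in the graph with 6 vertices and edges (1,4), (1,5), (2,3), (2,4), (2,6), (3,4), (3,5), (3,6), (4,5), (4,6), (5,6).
3 (matching: (1,5), (2,3), (4,6); upper bound floor(n/2) = floor(6/2) = 3)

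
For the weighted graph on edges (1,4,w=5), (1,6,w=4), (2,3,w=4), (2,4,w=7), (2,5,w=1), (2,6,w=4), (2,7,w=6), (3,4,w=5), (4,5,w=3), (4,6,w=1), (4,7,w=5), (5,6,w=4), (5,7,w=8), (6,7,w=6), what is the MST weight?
18 (MST edges: (1,6,w=4), (2,3,w=4), (2,5,w=1), (4,5,w=3), (4,6,w=1), (4,7,w=5); sum of weights 4 + 4 + 1 + 3 + 1 + 5 = 18)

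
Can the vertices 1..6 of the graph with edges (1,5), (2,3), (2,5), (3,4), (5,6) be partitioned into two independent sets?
Yes. Partition: {1, 2, 4, 6}, {3, 5}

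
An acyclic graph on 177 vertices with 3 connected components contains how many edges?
174 (Each of the 3 component trees on V_i vertices has V_i - 1 edges; summing gives V - C = 177 - 3 = 174)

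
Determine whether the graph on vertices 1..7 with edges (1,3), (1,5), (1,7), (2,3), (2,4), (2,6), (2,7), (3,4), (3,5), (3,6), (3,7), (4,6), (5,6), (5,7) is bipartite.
No (odd cycle of length 3: 5 -> 1 -> 7 -> 5)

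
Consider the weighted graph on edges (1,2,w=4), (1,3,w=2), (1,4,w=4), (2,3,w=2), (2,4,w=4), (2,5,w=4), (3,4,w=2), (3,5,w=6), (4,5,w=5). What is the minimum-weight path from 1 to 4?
4 (path: 1 -> 4; weights 4 = 4)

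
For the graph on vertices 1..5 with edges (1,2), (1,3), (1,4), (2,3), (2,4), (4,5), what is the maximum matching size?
2 (matching: (1,3), (4,5); upper bound floor(n/2) = floor(5/2) = 2)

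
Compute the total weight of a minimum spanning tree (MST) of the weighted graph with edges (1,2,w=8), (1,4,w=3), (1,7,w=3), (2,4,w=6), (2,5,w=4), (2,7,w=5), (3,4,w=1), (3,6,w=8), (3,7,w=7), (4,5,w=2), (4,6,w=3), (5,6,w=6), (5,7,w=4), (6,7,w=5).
16 (MST edges: (1,4,w=3), (1,7,w=3), (2,5,w=4), (3,4,w=1), (4,5,w=2), (4,6,w=3); sum of weights 3 + 3 + 4 + 1 + 2 + 3 = 16)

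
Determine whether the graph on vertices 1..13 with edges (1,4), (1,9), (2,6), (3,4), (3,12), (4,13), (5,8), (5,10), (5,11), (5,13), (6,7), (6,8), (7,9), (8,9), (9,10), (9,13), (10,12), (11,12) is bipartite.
Yes. Partition: {1, 2, 3, 7, 8, 10, 11, 13}, {4, 5, 6, 9, 12}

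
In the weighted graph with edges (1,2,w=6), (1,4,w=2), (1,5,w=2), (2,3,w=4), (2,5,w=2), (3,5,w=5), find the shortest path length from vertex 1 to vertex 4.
2 (path: 1 -> 4; weights 2 = 2)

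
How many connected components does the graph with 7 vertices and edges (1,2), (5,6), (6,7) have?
4 (components: {1, 2}, {3}, {4}, {5, 6, 7})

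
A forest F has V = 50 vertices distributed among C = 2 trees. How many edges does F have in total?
48 (Each of the 2 component trees on V_i vertices has V_i - 1 edges; summing gives V - C = 50 - 2 = 48)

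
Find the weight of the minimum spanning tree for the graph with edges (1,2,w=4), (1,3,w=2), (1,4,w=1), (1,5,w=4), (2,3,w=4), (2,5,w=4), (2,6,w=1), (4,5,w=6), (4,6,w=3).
11 (MST edges: (1,3,w=2), (1,4,w=1), (1,5,w=4), (2,6,w=1), (4,6,w=3); sum of weights 2 + 1 + 4 + 1 + 3 = 11)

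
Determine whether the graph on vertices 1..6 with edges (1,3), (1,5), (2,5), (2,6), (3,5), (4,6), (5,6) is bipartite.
No (odd cycle of length 3: 5 -> 1 -> 3 -> 5)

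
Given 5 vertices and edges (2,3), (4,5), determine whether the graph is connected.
No, it has 3 components: {1}, {2, 3}, {4, 5}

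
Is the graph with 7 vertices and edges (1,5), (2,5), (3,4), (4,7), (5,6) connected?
No, it has 2 components: {1, 2, 5, 6}, {3, 4, 7}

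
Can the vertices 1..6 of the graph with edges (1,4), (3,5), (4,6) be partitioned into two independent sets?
Yes. Partition: {1, 2, 3, 6}, {4, 5}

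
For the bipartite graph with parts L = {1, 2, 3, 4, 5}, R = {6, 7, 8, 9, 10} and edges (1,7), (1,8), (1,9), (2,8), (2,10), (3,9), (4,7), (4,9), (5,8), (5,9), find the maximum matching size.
4 (matching: (1,9), (2,10), (4,7), (5,8); upper bound min(|L|,|R|) = min(5,5) = 5)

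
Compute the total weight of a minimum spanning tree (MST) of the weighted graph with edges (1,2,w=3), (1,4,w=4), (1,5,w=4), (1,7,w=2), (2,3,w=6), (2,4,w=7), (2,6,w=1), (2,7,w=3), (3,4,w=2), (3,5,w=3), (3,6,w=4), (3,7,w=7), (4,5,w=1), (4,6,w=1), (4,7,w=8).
10 (MST edges: (1,2,w=3), (1,7,w=2), (2,6,w=1), (3,4,w=2), (4,5,w=1), (4,6,w=1); sum of weights 3 + 2 + 1 + 2 + 1 + 1 = 10)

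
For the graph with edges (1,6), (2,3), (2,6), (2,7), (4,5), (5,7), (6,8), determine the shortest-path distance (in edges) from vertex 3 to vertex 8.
3 (path: 3 -> 2 -> 6 -> 8, 3 edges)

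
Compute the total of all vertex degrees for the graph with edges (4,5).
2 (handshake: sum of degrees = 2|E| = 2 x 1 = 2)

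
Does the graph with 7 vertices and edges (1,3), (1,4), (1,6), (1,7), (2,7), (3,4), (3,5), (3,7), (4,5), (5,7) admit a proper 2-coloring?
No (odd cycle of length 3: 3 -> 1 -> 4 -> 3)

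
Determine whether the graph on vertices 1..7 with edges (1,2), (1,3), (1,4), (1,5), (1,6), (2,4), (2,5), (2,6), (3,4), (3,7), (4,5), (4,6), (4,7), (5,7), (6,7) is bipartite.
No (odd cycle of length 3: 6 -> 1 -> 4 -> 6)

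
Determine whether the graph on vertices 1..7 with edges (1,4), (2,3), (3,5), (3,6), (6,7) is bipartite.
Yes. Partition: {1, 2, 5, 6}, {3, 4, 7}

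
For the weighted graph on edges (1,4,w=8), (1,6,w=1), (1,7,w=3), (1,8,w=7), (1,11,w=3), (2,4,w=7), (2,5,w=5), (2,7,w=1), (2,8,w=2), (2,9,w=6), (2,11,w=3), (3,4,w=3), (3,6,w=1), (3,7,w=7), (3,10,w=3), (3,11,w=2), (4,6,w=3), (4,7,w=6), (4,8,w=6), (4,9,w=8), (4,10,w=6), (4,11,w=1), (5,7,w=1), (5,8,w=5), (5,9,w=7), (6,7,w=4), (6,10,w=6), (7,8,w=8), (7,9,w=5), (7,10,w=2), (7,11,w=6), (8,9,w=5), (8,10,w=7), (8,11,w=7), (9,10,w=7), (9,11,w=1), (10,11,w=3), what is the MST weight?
15 (MST edges: (1,6,w=1), (1,7,w=3), (2,7,w=1), (2,8,w=2), (3,6,w=1), (3,11,w=2), (4,11,w=1), (5,7,w=1), (7,10,w=2), (9,11,w=1); sum of weights 1 + 3 + 1 + 2 + 1 + 2 + 1 + 1 + 2 + 1 = 15)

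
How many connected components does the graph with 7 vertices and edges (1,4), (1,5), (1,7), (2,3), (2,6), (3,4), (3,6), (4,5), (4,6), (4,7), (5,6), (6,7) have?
1 (components: {1, 2, 3, 4, 5, 6, 7})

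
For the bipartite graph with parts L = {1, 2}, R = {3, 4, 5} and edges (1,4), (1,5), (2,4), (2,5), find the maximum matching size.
2 (matching: (1,5), (2,4); upper bound min(|L|,|R|) = min(2,3) = 2)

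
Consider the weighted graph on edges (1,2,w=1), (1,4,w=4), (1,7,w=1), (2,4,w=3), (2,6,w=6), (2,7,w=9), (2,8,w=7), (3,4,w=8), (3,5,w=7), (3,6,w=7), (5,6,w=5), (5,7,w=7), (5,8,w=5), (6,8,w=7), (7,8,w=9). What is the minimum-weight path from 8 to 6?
7 (path: 8 -> 6; weights 7 = 7)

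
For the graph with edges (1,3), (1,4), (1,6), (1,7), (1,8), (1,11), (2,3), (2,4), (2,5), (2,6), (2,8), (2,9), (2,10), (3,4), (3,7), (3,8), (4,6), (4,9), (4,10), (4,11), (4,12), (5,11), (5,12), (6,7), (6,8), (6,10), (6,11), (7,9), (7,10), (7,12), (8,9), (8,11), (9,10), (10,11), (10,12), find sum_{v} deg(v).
70 (handshake: sum of degrees = 2|E| = 2 x 35 = 70)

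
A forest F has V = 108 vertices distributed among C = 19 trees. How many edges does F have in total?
89 (Each of the 19 component trees on V_i vertices has V_i - 1 edges; summing gives V - C = 108 - 19 = 89)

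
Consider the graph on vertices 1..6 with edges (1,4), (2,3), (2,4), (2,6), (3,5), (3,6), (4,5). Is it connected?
Yes (BFS from 1 visits [1, 4, 2, 5, 3, 6] — all 6 vertices reached)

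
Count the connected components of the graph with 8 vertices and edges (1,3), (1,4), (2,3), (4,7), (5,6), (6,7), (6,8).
1 (components: {1, 2, 3, 4, 5, 6, 7, 8})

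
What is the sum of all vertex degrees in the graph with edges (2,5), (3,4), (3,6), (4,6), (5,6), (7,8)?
12 (handshake: sum of degrees = 2|E| = 2 x 6 = 12)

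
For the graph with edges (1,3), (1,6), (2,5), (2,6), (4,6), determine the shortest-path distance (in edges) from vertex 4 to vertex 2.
2 (path: 4 -> 6 -> 2, 2 edges)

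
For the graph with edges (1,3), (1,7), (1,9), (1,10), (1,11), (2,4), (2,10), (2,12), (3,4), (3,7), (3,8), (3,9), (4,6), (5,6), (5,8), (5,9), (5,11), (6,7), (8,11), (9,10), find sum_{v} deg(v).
40 (handshake: sum of degrees = 2|E| = 2 x 20 = 40)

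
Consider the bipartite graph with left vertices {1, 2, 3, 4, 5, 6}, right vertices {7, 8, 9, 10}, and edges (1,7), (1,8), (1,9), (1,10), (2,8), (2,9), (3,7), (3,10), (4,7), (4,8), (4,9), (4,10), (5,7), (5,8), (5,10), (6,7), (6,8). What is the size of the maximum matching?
4 (matching: (1,10), (2,9), (3,7), (4,8); upper bound min(|L|,|R|) = min(6,4) = 4)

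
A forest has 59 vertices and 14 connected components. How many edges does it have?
45 (Each of the 14 component trees on V_i vertices has V_i - 1 edges; summing gives V - C = 59 - 14 = 45)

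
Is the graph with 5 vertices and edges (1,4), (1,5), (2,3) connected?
No, it has 2 components: {1, 4, 5}, {2, 3}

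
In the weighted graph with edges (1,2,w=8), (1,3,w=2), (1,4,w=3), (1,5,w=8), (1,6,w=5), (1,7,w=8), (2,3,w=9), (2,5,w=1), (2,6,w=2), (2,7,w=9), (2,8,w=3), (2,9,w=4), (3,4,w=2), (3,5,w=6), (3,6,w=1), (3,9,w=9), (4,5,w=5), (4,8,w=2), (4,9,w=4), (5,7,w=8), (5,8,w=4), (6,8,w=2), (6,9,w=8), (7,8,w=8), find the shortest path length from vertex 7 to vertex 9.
13 (path: 7 -> 2 -> 9; weights 9 + 4 = 13)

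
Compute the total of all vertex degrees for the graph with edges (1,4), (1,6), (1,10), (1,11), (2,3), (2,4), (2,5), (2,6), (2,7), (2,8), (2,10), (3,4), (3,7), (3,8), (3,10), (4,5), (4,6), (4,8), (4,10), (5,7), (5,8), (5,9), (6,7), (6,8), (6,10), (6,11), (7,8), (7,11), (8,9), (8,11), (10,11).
62 (handshake: sum of degrees = 2|E| = 2 x 31 = 62)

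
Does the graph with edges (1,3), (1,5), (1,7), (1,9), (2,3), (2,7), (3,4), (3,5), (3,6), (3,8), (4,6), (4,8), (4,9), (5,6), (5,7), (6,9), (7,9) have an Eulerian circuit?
Yes (the graph is connected and all 9 vertices have even degree)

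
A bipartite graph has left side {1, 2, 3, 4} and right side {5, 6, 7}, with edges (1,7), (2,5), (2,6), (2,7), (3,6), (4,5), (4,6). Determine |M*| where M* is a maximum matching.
3 (matching: (1,7), (2,6), (4,5); upper bound min(|L|,|R|) = min(4,3) = 3)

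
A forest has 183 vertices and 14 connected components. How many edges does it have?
169 (Each of the 14 component trees on V_i vertices has V_i - 1 edges; summing gives V - C = 183 - 14 = 169)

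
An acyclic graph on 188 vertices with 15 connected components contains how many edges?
173 (Each of the 15 component trees on V_i vertices has V_i - 1 edges; summing gives V - C = 188 - 15 = 173)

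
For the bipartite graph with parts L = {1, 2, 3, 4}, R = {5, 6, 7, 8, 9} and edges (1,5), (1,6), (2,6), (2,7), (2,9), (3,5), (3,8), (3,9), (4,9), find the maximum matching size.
4 (matching: (1,6), (2,7), (3,8), (4,9); upper bound min(|L|,|R|) = min(4,5) = 4)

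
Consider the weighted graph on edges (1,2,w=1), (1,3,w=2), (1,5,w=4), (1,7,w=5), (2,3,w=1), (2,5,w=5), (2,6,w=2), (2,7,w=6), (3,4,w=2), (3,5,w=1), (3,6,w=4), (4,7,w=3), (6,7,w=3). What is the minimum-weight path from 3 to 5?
1 (path: 3 -> 5; weights 1 = 1)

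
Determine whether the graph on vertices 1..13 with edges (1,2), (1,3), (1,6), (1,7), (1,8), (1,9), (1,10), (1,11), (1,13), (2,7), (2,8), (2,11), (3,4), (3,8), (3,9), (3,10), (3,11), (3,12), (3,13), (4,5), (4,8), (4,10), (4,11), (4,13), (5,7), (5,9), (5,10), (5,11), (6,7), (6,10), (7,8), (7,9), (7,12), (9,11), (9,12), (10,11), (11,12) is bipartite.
No (odd cycle of length 3: 2 -> 1 -> 8 -> 2)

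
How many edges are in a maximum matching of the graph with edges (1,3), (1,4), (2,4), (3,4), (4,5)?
2 (matching: (1,3), (4,5); upper bound floor(n/2) = floor(5/2) = 2)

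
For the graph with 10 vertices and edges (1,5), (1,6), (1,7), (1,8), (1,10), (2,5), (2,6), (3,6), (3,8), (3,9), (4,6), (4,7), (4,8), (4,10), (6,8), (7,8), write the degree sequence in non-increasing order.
[5, 5, 5, 4, 3, 3, 2, 2, 2, 1] (degrees: deg(1)=5, deg(2)=2, deg(3)=3, deg(4)=4, deg(5)=2, deg(6)=5, deg(7)=3, deg(8)=5, deg(9)=1, deg(10)=2)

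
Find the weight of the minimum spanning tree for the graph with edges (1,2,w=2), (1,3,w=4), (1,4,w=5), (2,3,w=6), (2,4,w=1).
7 (MST edges: (1,2,w=2), (1,3,w=4), (2,4,w=1); sum of weights 2 + 4 + 1 = 7)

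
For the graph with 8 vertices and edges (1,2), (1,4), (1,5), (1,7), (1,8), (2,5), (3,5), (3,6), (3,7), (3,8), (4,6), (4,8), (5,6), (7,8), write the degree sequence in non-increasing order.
[5, 4, 4, 4, 3, 3, 3, 2] (degrees: deg(1)=5, deg(2)=2, deg(3)=4, deg(4)=3, deg(5)=4, deg(6)=3, deg(7)=3, deg(8)=4)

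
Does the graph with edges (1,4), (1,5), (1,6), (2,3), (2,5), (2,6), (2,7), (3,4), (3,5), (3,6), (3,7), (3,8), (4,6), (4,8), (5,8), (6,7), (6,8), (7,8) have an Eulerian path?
Yes (the graph is connected and exactly 2 vertices have odd degree: {1, 8}; any Eulerian path must start and end at those)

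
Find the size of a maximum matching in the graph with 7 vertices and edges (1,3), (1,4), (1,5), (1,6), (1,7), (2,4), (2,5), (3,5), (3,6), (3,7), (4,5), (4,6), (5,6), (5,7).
3 (matching: (1,6), (2,5), (3,7); upper bound floor(n/2) = floor(7/2) = 3)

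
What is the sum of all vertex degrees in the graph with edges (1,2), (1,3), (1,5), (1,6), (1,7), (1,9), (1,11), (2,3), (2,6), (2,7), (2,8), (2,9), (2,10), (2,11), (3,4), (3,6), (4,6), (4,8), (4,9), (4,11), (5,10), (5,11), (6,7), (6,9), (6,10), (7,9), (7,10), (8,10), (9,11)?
58 (handshake: sum of degrees = 2|E| = 2 x 29 = 58)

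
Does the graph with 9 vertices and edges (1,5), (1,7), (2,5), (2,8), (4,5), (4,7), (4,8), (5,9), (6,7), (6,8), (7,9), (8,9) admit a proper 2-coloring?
Yes. Partition: {1, 2, 3, 4, 6, 9}, {5, 7, 8}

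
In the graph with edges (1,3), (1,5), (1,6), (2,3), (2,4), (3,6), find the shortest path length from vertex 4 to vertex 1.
3 (path: 4 -> 2 -> 3 -> 1, 3 edges)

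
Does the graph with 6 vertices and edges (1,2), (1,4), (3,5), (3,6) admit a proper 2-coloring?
Yes. Partition: {1, 3}, {2, 4, 5, 6}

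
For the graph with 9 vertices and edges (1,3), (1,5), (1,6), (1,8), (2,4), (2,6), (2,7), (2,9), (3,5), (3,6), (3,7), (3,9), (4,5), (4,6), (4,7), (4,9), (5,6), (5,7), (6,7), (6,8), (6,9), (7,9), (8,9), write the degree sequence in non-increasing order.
[8, 6, 6, 5, 5, 5, 4, 4, 3] (degrees: deg(1)=4, deg(2)=4, deg(3)=5, deg(4)=5, deg(5)=5, deg(6)=8, deg(7)=6, deg(8)=3, deg(9)=6)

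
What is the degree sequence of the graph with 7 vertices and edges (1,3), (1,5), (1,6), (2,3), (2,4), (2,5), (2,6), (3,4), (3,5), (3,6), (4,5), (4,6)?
[5, 4, 4, 4, 4, 3, 0] (degrees: deg(1)=3, deg(2)=4, deg(3)=5, deg(4)=4, deg(5)=4, deg(6)=4, deg(7)=0)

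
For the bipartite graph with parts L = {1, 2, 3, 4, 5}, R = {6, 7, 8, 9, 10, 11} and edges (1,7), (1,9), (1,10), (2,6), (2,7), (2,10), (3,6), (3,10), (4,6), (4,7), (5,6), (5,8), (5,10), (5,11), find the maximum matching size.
5 (matching: (1,9), (2,10), (3,6), (4,7), (5,11); upper bound min(|L|,|R|) = min(5,6) = 5)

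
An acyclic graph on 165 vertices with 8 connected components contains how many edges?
157 (Each of the 8 component trees on V_i vertices has V_i - 1 edges; summing gives V - C = 165 - 8 = 157)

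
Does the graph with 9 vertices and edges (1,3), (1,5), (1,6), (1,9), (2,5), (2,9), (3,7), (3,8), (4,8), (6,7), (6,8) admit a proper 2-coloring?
Yes. Partition: {1, 2, 7, 8}, {3, 4, 5, 6, 9}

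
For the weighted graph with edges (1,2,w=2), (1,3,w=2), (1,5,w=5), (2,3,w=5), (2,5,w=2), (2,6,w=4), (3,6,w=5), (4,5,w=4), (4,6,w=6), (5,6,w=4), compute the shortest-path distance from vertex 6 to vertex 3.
5 (path: 6 -> 3; weights 5 = 5)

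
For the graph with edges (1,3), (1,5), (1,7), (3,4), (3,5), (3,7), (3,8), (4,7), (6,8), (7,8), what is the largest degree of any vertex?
5 (attained at vertex 3)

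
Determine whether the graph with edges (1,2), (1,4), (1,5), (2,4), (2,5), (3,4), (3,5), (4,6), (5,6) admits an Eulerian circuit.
No (2 vertices have odd degree: {1, 2}; Eulerian circuit requires 0)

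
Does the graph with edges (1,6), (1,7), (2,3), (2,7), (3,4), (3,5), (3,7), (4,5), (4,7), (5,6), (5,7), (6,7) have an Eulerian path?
Yes (the graph is connected and exactly 2 vertices have odd degree: {4, 6}; any Eulerian path must start and end at those)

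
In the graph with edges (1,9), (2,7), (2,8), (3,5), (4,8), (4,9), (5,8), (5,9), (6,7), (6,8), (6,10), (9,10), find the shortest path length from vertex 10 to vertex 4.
2 (path: 10 -> 9 -> 4, 2 edges)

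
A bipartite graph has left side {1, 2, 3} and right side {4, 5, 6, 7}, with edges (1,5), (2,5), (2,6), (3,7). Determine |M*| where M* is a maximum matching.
3 (matching: (1,5), (2,6), (3,7); upper bound min(|L|,|R|) = min(3,4) = 3)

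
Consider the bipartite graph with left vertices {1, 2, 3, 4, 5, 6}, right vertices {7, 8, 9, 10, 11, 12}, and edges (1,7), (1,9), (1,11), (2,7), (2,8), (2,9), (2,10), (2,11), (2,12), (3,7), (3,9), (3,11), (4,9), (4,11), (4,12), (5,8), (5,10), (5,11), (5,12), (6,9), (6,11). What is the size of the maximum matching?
6 (matching: (1,11), (2,8), (3,7), (4,12), (5,10), (6,9); upper bound min(|L|,|R|) = min(6,6) = 6)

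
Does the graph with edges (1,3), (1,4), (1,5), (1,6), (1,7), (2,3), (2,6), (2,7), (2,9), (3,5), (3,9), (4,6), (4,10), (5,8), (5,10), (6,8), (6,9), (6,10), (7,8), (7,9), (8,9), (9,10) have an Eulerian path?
Yes (the graph is connected and exactly 2 vertices have odd degree: {1, 4}; any Eulerian path must start and end at those)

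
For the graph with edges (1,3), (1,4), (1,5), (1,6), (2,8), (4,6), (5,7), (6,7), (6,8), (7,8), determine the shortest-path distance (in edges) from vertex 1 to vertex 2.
3 (path: 1 -> 6 -> 8 -> 2, 3 edges)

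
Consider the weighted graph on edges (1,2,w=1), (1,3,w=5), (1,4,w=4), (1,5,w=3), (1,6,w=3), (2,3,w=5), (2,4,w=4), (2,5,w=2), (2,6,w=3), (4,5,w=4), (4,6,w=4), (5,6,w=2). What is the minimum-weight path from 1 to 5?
3 (path: 1 -> 5; weights 3 = 3)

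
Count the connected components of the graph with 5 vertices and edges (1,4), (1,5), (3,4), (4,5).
2 (components: {1, 3, 4, 5}, {2})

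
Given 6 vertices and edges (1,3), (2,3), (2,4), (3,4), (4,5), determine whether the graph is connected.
No, it has 2 components: {1, 2, 3, 4, 5}, {6}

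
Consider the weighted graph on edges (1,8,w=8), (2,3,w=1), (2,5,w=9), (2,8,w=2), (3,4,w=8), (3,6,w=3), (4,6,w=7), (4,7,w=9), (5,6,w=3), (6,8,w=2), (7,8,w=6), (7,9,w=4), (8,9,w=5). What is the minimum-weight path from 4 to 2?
9 (path: 4 -> 3 -> 2; weights 8 + 1 = 9)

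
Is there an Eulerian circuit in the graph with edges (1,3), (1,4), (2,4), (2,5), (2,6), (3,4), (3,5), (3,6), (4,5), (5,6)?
No (2 vertices have odd degree: {2, 6}; Eulerian circuit requires 0)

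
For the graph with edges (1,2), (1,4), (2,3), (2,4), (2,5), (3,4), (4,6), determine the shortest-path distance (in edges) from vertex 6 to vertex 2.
2 (path: 6 -> 4 -> 2, 2 edges)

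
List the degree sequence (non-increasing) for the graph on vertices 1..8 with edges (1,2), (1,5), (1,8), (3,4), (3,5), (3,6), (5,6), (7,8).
[3, 3, 3, 2, 2, 1, 1, 1] (degrees: deg(1)=3, deg(2)=1, deg(3)=3, deg(4)=1, deg(5)=3, deg(6)=2, deg(7)=1, deg(8)=2)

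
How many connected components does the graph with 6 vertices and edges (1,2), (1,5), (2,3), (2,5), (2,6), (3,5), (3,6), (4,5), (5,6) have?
1 (components: {1, 2, 3, 4, 5, 6})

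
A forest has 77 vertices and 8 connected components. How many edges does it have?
69 (Each of the 8 component trees on V_i vertices has V_i - 1 edges; summing gives V - C = 77 - 8 = 69)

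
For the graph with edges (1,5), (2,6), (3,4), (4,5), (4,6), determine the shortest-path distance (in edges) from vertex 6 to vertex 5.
2 (path: 6 -> 4 -> 5, 2 edges)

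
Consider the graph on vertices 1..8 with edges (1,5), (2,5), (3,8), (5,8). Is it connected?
No, it has 4 components: {1, 2, 3, 5, 8}, {4}, {6}, {7}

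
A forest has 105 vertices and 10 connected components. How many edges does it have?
95 (Each of the 10 component trees on V_i vertices has V_i - 1 edges; summing gives V - C = 105 - 10 = 95)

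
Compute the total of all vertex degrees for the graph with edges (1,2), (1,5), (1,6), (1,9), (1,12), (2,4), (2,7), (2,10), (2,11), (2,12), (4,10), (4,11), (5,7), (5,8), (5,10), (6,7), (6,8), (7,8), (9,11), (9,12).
40 (handshake: sum of degrees = 2|E| = 2 x 20 = 40)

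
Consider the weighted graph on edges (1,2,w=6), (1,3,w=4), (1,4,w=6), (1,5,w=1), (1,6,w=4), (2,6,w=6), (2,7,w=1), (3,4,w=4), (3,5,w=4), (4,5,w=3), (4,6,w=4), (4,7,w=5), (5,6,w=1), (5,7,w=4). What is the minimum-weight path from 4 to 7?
5 (path: 4 -> 7; weights 5 = 5)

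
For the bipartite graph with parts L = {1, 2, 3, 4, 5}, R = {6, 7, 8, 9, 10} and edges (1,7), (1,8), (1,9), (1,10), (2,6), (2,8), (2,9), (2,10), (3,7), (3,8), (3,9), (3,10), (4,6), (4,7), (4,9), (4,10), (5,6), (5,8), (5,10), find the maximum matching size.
5 (matching: (1,10), (2,9), (3,8), (4,7), (5,6); upper bound min(|L|,|R|) = min(5,5) = 5)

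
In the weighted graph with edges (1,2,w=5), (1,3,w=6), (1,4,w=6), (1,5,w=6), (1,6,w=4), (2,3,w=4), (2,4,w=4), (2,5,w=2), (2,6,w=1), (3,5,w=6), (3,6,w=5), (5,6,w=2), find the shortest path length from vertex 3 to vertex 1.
6 (path: 3 -> 1; weights 6 = 6)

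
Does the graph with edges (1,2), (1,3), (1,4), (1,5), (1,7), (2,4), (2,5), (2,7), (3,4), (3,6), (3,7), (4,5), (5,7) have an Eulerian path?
Yes (the graph is connected and exactly 2 vertices have odd degree: {1, 6}; any Eulerian path must start and end at those)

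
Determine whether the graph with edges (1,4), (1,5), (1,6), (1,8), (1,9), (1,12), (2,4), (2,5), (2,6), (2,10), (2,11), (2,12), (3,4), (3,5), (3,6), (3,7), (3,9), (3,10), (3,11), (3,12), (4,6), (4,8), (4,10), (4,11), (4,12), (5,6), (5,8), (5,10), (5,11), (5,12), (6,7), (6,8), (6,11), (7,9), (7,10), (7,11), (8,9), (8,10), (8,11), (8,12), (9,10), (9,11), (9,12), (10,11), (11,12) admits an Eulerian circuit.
No (2 vertices have odd degree: {7, 9}; Eulerian circuit requires 0)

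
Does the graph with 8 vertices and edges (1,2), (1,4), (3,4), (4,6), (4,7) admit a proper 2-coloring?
Yes. Partition: {1, 3, 5, 6, 7, 8}, {2, 4}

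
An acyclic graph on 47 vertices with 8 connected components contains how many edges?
39 (Each of the 8 component trees on V_i vertices has V_i - 1 edges; summing gives V - C = 47 - 8 = 39)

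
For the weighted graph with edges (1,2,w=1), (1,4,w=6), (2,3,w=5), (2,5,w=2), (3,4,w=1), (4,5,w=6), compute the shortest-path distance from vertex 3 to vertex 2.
5 (path: 3 -> 2; weights 5 = 5)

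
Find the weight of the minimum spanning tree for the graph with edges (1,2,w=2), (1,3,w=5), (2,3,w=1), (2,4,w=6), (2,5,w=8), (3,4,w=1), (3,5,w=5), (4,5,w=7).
9 (MST edges: (1,2,w=2), (2,3,w=1), (3,4,w=1), (3,5,w=5); sum of weights 2 + 1 + 1 + 5 = 9)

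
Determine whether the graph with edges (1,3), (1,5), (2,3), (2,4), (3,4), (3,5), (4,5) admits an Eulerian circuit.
No (2 vertices have odd degree: {4, 5}; Eulerian circuit requires 0)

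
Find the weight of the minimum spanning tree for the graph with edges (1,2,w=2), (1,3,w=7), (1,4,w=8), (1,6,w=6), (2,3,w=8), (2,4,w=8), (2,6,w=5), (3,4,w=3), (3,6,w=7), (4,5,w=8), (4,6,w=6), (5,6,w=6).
22 (MST edges: (1,2,w=2), (2,6,w=5), (3,4,w=3), (4,6,w=6), (5,6,w=6); sum of weights 2 + 5 + 3 + 6 + 6 = 22)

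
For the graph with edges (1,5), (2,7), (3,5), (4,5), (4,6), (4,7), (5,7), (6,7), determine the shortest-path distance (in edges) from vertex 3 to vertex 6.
3 (path: 3 -> 5 -> 7 -> 6, 3 edges)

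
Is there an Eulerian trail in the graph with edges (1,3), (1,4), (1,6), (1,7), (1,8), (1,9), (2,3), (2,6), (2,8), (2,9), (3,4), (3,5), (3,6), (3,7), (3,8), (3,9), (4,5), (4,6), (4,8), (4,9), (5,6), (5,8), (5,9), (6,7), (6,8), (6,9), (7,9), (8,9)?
Yes (the graph is connected and exactly 2 vertices have odd degree: {5, 8}; any Eulerian path must start and end at those)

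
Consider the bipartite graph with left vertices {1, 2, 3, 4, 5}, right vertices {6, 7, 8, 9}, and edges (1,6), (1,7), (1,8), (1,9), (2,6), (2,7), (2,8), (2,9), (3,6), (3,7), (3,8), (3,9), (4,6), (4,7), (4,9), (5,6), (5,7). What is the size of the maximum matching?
4 (matching: (1,9), (2,8), (3,7), (4,6); upper bound min(|L|,|R|) = min(5,4) = 4)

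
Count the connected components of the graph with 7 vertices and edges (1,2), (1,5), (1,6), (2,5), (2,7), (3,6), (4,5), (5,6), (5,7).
1 (components: {1, 2, 3, 4, 5, 6, 7})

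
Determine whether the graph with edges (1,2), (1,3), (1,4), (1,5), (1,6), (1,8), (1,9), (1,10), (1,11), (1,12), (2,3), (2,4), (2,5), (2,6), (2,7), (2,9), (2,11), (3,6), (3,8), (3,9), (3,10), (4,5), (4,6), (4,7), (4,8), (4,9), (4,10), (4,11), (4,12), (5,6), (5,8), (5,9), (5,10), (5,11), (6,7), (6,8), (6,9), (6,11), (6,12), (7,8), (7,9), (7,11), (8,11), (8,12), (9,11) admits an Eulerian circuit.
Yes (the graph is connected and all 12 vertices have even degree)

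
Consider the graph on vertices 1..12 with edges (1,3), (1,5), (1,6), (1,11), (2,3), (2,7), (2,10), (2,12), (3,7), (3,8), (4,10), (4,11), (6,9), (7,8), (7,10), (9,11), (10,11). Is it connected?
Yes (BFS from 1 visits [1, 3, 5, 6, 11, 2, 7, 8, 9, 4, 10, 12] — all 12 vertices reached)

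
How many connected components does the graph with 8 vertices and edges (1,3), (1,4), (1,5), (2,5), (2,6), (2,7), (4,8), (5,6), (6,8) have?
1 (components: {1, 2, 3, 4, 5, 6, 7, 8})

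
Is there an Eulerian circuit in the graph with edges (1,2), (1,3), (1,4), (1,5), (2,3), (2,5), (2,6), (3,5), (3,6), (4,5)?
Yes (the graph is connected and all 6 vertices have even degree)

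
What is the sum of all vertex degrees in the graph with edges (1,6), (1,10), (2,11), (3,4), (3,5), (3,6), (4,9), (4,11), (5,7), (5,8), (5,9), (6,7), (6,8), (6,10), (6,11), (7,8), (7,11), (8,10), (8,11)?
38 (handshake: sum of degrees = 2|E| = 2 x 19 = 38)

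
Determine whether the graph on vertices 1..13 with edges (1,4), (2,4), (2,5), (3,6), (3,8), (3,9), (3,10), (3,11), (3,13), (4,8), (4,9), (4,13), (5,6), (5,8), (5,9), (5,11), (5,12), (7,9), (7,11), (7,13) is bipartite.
Yes. Partition: {1, 2, 6, 8, 9, 10, 11, 12, 13}, {3, 4, 5, 7}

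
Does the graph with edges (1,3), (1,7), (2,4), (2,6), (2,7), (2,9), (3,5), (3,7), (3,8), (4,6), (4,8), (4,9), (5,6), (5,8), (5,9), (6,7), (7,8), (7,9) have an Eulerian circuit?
Yes (the graph is connected and all 9 vertices have even degree)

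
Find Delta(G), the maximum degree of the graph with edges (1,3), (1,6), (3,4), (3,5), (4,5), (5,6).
3 (attained at vertices 3, 5)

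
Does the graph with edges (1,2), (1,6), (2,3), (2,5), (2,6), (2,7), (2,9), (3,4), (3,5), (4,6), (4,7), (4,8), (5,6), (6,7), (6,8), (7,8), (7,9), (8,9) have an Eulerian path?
No (4 vertices have odd degree: {3, 5, 7, 9}; Eulerian path requires 0 or 2)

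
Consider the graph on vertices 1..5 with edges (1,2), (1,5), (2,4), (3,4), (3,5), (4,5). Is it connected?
Yes (BFS from 1 visits [1, 2, 5, 4, 3] — all 5 vertices reached)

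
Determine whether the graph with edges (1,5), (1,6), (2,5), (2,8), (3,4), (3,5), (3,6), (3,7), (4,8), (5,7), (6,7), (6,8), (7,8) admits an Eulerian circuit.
Yes (the graph is connected and all 8 vertices have even degree)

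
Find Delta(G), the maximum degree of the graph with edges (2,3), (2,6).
2 (attained at vertex 2)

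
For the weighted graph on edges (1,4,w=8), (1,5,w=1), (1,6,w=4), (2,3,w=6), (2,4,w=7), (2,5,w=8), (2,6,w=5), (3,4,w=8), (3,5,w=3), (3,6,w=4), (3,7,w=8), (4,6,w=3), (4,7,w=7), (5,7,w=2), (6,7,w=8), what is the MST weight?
18 (MST edges: (1,5,w=1), (1,6,w=4), (2,6,w=5), (3,5,w=3), (4,6,w=3), (5,7,w=2); sum of weights 1 + 4 + 5 + 3 + 3 + 2 = 18)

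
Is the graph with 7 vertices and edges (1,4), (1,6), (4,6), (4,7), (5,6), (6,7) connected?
No, it has 3 components: {1, 4, 5, 6, 7}, {2}, {3}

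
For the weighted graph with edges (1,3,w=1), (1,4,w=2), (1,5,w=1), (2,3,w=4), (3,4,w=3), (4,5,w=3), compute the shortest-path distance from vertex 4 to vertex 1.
2 (path: 4 -> 1; weights 2 = 2)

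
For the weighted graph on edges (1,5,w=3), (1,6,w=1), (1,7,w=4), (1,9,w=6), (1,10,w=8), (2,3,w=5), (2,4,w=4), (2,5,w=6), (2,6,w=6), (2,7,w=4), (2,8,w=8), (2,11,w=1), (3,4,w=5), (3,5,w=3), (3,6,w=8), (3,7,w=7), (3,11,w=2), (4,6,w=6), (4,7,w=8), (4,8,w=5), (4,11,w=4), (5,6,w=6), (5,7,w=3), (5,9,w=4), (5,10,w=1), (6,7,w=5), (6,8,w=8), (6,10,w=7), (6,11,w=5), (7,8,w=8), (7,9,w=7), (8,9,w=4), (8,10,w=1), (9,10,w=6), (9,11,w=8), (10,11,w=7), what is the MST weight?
23 (MST edges: (1,5,w=3), (1,6,w=1), (2,4,w=4), (2,11,w=1), (3,5,w=3), (3,11,w=2), (5,7,w=3), (5,9,w=4), (5,10,w=1), (8,10,w=1); sum of weights 3 + 1 + 4 + 1 + 3 + 2 + 3 + 4 + 1 + 1 = 23)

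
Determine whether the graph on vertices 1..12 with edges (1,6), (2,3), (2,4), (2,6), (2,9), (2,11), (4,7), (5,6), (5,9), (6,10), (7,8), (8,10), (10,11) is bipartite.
Yes. Partition: {1, 2, 5, 7, 10, 12}, {3, 4, 6, 8, 9, 11}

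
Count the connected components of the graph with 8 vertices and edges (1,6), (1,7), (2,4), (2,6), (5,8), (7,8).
2 (components: {1, 2, 4, 5, 6, 7, 8}, {3})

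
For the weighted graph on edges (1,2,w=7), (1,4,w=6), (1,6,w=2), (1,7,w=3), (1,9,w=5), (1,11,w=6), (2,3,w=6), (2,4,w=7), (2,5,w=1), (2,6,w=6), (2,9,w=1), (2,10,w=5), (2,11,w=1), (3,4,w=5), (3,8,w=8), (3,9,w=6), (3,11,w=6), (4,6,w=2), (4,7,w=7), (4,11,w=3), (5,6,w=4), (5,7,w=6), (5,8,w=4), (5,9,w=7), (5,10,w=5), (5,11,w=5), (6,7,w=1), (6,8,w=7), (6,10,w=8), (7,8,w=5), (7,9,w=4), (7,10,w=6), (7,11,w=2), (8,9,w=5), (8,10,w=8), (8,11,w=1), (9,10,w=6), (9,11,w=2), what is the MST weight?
21 (MST edges: (1,6,w=2), (2,5,w=1), (2,9,w=1), (2,10,w=5), (2,11,w=1), (3,4,w=5), (4,6,w=2), (6,7,w=1), (7,11,w=2), (8,11,w=1); sum of weights 2 + 1 + 1 + 5 + 1 + 5 + 2 + 1 + 2 + 1 = 21)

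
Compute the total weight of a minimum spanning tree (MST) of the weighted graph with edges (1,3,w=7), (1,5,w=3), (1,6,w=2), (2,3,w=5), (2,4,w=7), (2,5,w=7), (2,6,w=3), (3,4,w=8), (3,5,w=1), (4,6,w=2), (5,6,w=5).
11 (MST edges: (1,5,w=3), (1,6,w=2), (2,6,w=3), (3,5,w=1), (4,6,w=2); sum of weights 3 + 2 + 3 + 1 + 2 = 11)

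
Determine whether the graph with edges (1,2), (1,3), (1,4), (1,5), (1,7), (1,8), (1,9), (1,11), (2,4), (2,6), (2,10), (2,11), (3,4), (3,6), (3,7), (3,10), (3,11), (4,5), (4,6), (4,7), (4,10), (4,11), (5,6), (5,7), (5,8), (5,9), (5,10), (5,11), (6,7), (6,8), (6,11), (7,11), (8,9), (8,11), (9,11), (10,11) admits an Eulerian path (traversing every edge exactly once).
No (4 vertices have odd degree: {2, 6, 8, 10}; Eulerian path requires 0 or 2)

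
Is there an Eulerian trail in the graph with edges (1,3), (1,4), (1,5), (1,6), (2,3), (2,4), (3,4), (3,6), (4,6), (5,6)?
Yes — and in fact it has an Eulerian circuit (the graph is connected and all 6 vertices have even degree)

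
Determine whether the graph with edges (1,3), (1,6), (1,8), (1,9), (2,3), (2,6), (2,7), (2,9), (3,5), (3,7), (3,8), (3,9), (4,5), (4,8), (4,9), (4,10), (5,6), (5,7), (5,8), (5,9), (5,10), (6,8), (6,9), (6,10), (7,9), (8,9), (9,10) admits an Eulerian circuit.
No (2 vertices have odd degree: {5, 9}; Eulerian circuit requires 0)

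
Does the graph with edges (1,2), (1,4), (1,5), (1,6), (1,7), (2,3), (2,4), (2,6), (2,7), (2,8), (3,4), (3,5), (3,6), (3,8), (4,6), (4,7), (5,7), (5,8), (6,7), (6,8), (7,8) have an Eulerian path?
No (4 vertices have odd degree: {1, 3, 4, 8}; Eulerian path requires 0 or 2)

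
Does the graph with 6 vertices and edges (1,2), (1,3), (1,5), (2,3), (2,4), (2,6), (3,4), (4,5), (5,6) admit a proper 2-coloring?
No (odd cycle of length 3: 2 -> 1 -> 3 -> 2)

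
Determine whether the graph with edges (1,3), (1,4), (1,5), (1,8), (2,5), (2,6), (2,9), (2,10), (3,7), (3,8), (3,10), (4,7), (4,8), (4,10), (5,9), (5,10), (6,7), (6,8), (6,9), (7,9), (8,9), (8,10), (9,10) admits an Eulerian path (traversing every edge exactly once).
Yes — and in fact it has an Eulerian circuit (the graph is connected and all 10 vertices have even degree)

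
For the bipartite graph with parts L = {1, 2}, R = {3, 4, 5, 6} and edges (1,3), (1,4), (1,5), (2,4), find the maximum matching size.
2 (matching: (1,5), (2,4); upper bound min(|L|,|R|) = min(2,4) = 2)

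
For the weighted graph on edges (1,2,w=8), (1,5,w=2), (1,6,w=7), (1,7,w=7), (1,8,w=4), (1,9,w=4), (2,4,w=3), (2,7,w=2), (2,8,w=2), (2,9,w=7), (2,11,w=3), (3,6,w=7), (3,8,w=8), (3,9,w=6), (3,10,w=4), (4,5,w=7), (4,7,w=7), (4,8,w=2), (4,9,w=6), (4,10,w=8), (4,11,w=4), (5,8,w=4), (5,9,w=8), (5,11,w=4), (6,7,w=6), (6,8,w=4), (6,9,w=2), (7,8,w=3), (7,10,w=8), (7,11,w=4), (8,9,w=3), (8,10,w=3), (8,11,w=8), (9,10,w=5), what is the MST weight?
27 (MST edges: (1,5,w=2), (1,8,w=4), (2,7,w=2), (2,8,w=2), (2,11,w=3), (3,10,w=4), (4,8,w=2), (6,9,w=2), (8,9,w=3), (8,10,w=3); sum of weights 2 + 4 + 2 + 2 + 3 + 4 + 2 + 2 + 3 + 3 = 27)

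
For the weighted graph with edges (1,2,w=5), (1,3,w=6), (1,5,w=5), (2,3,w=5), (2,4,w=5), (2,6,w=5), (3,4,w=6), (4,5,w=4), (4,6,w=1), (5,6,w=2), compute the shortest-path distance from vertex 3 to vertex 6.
7 (path: 3 -> 4 -> 6; weights 6 + 1 = 7)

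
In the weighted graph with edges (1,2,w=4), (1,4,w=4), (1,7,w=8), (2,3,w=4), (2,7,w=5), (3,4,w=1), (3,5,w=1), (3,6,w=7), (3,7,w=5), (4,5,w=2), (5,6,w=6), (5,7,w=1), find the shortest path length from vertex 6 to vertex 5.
6 (path: 6 -> 5; weights 6 = 6)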